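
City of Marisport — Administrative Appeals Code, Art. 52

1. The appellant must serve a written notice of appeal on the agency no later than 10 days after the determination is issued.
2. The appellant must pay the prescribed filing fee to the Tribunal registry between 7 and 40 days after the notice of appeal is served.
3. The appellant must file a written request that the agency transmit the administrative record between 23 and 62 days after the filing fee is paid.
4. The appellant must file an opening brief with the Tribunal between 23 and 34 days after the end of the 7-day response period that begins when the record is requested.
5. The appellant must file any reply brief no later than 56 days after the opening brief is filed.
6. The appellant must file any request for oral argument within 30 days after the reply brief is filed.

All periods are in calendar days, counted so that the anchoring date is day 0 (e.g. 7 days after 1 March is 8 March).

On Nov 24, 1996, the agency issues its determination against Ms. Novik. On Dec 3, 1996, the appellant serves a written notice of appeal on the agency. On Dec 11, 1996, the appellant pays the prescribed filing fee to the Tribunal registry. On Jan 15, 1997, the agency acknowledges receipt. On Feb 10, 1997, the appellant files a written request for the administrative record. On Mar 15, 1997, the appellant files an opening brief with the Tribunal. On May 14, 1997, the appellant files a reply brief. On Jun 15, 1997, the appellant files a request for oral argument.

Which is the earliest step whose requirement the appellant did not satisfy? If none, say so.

(1) due by Nov 24, 1996 + 10 days = Dec 4, 1996; completed Dec 3, 1996, before the deadline.
(2) the permitted window runs from Dec 3, 1996 + 7 = Dec 10, 1996 to Dec 3, 1996 + 40 = Jan 12, 1997; Dec 11, 1996 falls inside that range.
(3) the permitted window runs from Dec 11, 1996 + 23 = Jan 3, 1997 to Dec 11, 1996 + 62 = Feb 11, 1997; done Feb 10, 1997, which is between those dates.
(4) the permitted window runs from Feb 17, 1997 + 23 = Mar 12, 1997 to Feb 17, 1997 + 34 = Mar 23, 1997; done Mar 15, 1997 — within the window.
(5) due by Mar 15, 1997 + 56 days = May 10, 1997; not done until May 14, 1997, 4 days after the deadline.

Step 5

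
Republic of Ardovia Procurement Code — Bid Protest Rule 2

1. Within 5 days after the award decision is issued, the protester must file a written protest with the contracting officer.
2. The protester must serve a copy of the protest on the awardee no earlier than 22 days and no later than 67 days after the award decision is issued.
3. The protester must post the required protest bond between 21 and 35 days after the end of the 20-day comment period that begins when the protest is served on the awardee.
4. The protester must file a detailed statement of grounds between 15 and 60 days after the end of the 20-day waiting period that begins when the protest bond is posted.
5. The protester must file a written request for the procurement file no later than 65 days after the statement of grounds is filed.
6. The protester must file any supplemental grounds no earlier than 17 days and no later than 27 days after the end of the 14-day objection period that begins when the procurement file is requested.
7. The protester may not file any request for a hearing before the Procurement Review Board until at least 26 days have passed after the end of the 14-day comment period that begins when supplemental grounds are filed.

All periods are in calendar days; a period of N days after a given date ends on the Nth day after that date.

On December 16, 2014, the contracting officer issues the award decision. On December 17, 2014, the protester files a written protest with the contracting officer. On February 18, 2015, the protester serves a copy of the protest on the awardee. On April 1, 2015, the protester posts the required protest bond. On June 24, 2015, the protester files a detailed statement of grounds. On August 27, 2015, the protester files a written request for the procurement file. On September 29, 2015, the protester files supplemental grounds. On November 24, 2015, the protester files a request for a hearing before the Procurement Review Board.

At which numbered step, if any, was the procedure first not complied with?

(1) due by December 16, 2014 + 5 days = December 21, 2014; completed December 17, 2014, before the deadline.
(2) the permitted window runs from December 16, 2014 + 22 = January 7, 2015 to December 16, 2014 + 67 = February 21, 2015; February 18, 2015 falls inside that range.
(3) the permitted window runs from March 10, 2015 + 21 = March 31, 2015 to March 10, 2015 + 35 = April 14, 2015; done April 1, 2015, which is between those dates.
(4) the permitted window runs from April 21, 2015 + 15 = May 6, 2015 to April 21, 2015 + 60 = June 20, 2015; June 24, 2015 is 4 days past the end of the window.
The procedure was therefore not followed at step 4.

Step 4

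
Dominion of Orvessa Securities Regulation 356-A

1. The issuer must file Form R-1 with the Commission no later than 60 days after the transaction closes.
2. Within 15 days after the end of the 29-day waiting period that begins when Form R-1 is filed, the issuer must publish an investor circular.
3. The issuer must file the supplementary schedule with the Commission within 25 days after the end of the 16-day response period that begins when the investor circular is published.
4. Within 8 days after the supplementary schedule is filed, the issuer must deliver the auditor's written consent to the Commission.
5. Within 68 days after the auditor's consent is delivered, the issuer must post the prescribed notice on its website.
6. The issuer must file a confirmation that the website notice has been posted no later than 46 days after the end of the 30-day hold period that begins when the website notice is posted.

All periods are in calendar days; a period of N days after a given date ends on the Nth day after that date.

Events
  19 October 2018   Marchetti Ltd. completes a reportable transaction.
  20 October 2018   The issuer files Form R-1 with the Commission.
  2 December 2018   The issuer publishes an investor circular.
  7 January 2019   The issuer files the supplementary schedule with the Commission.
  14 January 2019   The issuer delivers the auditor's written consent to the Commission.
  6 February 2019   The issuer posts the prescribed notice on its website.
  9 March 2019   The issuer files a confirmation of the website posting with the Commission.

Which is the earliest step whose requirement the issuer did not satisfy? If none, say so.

Step 1: 60 days after 19 October 2018 (when the transaction closes) is 18 December 2018; 20 October 2018 is within that limit.
Step 2: 15 days after 18 November 2018 (end of the 29-day waiting period, which began when Form R-1 is filed on 20 October 2018) is 3 December 2018; 2 December 2018 is within that limit.
Step 3: 25 days after 18 December 2018 (end of the 16-day response period, which began when the investor circular is published on 2 December 2018) is 12 January 2019; done 7 January 2019 — timely.
Step 4: 8 days after 7 January 2019 (when the supplementary schedule is filed) is 15 January 2019; done 14 January 2019 — timely.
Step 5: 68 days after 14 January 2019 (when the auditor's consent is delivered) is 23 March 2019; completed 6 February 2019, before the deadline.
Step 6: 46 days after 8 March 2019 (end of the 30-day hold period, which began when the website notice is posted on 6 February 2019) is 23 April 2019; 9 March 2019 is within that limit.

None — every step was satisfied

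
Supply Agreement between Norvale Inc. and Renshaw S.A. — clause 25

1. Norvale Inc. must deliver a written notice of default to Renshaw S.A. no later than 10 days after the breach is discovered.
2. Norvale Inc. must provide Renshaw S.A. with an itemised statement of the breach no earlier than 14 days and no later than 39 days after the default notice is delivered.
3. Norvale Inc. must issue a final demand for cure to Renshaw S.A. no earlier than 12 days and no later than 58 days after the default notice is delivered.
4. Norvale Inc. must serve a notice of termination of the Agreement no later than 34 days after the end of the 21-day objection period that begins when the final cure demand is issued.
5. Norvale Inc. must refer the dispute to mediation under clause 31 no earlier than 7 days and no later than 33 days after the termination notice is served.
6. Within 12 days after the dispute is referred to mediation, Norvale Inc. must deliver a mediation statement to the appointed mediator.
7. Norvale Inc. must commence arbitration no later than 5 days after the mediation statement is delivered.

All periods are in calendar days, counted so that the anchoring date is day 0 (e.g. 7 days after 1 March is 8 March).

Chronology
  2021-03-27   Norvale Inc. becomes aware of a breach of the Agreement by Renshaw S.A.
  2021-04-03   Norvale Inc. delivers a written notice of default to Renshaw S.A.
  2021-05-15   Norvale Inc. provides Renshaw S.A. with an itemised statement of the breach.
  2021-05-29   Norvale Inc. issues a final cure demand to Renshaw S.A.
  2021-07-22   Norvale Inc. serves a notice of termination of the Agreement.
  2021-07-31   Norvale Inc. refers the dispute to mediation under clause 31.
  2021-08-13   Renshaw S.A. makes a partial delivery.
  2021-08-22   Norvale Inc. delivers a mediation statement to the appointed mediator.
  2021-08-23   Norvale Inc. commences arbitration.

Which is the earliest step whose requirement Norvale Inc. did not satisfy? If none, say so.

Step 2

Step 1 — counting 10 days from 2021-03-27 (when the breach is discovered) gives a deadline of 2021-04-06; 2021-04-03 is within that limit.
Step 2 — 14 and 39 days from 2021-04-03 (when the default notice is delivered) are 2021-04-17 and 2021-05-12 respectively; 2021-05-15 is 3 days past the end of the window.
No need to go further; step 2 was not satisfied.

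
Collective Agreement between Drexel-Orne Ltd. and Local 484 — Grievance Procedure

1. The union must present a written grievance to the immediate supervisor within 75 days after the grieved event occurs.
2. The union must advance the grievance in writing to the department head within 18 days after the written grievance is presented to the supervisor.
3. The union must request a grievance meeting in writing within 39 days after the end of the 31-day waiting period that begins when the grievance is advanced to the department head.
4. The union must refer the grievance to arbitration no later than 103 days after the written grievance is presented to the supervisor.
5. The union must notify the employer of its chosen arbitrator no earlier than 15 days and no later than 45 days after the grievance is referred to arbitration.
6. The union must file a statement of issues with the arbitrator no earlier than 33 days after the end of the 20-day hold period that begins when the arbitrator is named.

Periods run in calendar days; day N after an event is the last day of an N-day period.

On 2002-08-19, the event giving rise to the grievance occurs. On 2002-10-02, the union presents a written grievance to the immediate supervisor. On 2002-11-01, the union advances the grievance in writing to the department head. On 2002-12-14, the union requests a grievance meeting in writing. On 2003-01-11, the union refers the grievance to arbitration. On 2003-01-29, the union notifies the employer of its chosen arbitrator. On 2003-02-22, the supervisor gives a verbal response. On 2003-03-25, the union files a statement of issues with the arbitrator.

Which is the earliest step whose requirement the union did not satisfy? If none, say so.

Step 2

Step 1: 75 days after 2002-08-19 (when the grieved event occurs) is 2002-11-02; completed 2002-10-02, before the deadline.
Step 2: 18 days after 2002-10-02 (when the written grievance is presented to the supervisor) is 2002-10-20; not done until 2002-11-01, 12 days after the deadline.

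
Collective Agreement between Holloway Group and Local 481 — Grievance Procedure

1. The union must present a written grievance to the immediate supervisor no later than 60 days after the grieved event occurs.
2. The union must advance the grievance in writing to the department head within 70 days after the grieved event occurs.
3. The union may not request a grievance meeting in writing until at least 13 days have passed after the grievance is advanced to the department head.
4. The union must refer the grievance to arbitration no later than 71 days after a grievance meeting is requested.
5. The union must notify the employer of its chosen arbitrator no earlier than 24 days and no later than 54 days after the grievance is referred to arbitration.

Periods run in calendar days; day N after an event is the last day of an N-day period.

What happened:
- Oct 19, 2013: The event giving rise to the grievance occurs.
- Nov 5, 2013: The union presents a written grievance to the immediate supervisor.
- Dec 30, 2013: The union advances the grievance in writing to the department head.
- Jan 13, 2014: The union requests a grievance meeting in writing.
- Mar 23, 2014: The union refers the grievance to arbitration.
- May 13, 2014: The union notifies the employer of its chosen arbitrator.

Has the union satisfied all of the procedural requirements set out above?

(1) due by Oct 19, 2013 + 60 days = Dec 18, 2013; done Nov 5, 2013 — timely.
(2) due by Oct 19, 2013 + 70 days = Dec 28, 2013; Dec 30, 2013 misses that deadline by 2 days.
The procedure was therefore not followed at step 2.

No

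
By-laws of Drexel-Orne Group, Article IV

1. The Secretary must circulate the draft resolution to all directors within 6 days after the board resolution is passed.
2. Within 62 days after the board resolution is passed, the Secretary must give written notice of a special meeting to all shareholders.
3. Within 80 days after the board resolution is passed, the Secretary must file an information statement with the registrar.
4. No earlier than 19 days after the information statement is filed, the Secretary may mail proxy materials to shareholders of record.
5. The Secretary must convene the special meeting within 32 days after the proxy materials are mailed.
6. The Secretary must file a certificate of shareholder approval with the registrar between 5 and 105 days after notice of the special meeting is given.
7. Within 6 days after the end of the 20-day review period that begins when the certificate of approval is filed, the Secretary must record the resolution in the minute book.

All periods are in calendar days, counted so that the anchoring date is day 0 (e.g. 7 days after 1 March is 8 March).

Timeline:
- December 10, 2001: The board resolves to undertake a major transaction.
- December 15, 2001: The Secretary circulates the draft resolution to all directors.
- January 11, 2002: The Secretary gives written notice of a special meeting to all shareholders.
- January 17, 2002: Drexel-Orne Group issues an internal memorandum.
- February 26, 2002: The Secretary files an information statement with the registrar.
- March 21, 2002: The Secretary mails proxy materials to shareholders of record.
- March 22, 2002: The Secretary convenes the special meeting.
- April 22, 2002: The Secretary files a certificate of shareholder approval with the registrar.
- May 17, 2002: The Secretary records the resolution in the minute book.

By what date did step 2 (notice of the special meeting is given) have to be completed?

Step 2 runs from December 10, 2001, when the board resolution is passed. 62 days after December 10, 2001 is February 10, 2002.

February 10, 2002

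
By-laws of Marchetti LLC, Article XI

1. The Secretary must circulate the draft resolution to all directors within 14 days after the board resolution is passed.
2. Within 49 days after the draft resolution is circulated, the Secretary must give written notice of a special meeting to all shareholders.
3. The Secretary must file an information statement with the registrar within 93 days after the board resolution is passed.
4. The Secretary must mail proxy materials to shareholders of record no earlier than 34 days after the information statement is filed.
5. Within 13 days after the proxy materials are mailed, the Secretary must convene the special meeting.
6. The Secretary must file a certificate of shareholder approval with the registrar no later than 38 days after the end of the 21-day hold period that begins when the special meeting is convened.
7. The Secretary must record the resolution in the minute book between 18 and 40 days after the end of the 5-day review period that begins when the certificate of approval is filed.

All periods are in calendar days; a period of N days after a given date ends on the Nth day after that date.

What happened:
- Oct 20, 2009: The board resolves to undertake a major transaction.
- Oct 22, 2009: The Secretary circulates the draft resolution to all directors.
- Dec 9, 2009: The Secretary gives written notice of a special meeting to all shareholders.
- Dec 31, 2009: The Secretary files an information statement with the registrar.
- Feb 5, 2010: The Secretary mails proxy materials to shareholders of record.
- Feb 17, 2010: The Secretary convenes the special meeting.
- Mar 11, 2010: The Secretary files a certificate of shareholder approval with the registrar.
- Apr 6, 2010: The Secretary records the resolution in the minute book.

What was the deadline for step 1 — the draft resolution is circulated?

Nov 3, 2009

Step 1 runs from Oct 20, 2009, when the board resolution is passed. 14 days after Oct 20, 2009 is Nov 3, 2009.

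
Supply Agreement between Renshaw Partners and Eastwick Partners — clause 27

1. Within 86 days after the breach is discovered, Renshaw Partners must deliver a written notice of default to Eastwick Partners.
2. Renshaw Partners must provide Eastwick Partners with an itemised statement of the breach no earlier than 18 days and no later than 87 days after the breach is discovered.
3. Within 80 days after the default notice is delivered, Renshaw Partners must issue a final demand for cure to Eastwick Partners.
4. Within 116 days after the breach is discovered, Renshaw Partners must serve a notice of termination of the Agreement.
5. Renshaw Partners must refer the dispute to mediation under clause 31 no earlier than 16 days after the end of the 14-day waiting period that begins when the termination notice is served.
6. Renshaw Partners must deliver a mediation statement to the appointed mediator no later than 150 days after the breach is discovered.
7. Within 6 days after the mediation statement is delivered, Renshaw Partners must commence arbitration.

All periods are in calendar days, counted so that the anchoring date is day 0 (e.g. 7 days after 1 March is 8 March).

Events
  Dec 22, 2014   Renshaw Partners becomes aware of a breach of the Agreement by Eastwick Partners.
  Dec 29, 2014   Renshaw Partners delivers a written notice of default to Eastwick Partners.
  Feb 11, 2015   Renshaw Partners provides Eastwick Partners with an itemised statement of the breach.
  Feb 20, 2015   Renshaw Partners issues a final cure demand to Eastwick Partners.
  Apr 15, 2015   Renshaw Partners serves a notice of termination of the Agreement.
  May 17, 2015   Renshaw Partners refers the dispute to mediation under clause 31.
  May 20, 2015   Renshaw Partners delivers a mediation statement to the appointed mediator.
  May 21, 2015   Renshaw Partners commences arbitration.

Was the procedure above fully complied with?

(1) due by Dec 22, 2014 + 86 days = Mar 18, 2015; completed Dec 29, 2014, before the deadline.
(2) the permitted window runs from Dec 22, 2014 + 18 = Jan 9, 2015 to Dec 22, 2014 + 87 = Mar 19, 2015; done Feb 11, 2015 — within the window.
(3) due by Dec 29, 2014 + 80 days = Mar 19, 2015; Feb 20, 2015 is within that limit.
(4) due by Dec 22, 2014 + 116 days = Apr 17, 2015; completed Apr 15, 2015, before the deadline.
(5) permitted from Apr 29, 2015 + 16 days = May 15, 2015 onward; done May 17, 2015 — permitted.
(6) due by Dec 22, 2014 + 150 days = May 21, 2015; completed May 20, 2015, before the deadline.
(7) due by May 20, 2015 + 6 days = May 26, 2015; completed May 21, 2015, before the deadline.

Yes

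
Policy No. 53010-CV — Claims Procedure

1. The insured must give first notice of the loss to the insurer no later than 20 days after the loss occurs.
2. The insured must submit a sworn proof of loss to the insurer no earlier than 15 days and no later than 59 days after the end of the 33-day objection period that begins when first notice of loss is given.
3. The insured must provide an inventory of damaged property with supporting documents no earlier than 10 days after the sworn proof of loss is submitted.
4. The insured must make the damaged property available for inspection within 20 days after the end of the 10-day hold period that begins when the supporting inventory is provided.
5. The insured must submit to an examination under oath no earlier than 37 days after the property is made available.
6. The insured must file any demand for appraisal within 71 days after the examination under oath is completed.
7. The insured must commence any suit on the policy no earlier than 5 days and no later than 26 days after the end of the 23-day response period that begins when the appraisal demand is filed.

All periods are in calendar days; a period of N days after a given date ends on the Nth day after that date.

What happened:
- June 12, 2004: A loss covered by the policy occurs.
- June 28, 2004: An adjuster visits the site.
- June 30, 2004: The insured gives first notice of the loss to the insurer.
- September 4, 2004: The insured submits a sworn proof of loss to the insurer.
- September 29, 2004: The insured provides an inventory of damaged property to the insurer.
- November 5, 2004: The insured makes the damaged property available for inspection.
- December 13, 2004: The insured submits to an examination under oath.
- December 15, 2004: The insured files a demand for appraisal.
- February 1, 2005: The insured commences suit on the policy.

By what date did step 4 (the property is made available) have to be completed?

The supporting inventory is provided on September 29, 2004; the 10-day hold period therefore ends October 9, 2004, and step 4 runs from that date. 20 days after October 9, 2004 is October 29, 2004.

October 29, 2004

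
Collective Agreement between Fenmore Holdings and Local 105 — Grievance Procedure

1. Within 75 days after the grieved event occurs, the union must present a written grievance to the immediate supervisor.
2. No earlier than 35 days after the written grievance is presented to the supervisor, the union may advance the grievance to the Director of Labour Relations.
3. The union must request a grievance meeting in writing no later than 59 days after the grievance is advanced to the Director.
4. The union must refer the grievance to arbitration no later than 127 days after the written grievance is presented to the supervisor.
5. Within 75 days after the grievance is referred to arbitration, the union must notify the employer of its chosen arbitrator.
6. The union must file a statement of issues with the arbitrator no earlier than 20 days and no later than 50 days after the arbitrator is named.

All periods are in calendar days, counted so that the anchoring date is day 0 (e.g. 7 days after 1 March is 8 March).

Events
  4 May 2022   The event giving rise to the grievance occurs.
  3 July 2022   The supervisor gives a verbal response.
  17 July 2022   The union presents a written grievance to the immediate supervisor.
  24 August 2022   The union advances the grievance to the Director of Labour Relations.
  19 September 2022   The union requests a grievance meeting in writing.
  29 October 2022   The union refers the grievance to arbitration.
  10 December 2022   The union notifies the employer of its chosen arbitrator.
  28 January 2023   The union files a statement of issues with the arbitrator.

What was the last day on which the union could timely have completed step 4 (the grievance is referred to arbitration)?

21 November 2022

Step 4 runs from 17 July 2022, when the written grievance is presented to the supervisor. 127 days after 17 July 2022 is 21 November 2022.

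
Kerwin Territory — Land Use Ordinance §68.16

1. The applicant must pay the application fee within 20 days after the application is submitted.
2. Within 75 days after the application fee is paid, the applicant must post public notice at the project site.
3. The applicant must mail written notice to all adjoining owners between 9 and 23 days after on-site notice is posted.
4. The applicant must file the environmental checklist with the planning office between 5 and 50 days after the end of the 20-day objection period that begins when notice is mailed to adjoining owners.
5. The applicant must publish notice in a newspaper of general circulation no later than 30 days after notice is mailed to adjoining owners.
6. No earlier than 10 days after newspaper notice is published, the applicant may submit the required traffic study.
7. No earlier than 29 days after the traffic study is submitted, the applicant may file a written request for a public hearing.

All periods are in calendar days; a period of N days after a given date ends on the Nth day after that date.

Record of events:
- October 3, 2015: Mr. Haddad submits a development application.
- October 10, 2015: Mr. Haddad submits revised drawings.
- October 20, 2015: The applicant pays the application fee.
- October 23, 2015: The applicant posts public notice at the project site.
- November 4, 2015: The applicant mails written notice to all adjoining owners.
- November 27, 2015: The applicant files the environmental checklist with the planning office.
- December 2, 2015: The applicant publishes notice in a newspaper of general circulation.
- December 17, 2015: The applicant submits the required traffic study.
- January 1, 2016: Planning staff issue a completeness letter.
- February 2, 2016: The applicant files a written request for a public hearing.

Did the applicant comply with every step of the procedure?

No

Step 1: 20 days after October 3, 2015 (when the application is submitted) is October 23, 2015; October 20, 2015 is within that limit.
Step 2: 75 days after October 20, 2015 (when the application fee is paid) is January 3, 2016; October 23, 2015 is within that limit.
Step 3: the window is 9–23 days after October 23, 2015 (when on-site notice is posted), so November 1, 2015 through November 15, 2015; November 4, 2015 falls inside that range.
Step 4: the window is 5–50 days after November 24, 2015 (end of the 20-day objection period, which began when notice is mailed to adjoining owners on November 4, 2015), so November 29, 2015 through January 13, 2016; November 27, 2015 is 2 days too early.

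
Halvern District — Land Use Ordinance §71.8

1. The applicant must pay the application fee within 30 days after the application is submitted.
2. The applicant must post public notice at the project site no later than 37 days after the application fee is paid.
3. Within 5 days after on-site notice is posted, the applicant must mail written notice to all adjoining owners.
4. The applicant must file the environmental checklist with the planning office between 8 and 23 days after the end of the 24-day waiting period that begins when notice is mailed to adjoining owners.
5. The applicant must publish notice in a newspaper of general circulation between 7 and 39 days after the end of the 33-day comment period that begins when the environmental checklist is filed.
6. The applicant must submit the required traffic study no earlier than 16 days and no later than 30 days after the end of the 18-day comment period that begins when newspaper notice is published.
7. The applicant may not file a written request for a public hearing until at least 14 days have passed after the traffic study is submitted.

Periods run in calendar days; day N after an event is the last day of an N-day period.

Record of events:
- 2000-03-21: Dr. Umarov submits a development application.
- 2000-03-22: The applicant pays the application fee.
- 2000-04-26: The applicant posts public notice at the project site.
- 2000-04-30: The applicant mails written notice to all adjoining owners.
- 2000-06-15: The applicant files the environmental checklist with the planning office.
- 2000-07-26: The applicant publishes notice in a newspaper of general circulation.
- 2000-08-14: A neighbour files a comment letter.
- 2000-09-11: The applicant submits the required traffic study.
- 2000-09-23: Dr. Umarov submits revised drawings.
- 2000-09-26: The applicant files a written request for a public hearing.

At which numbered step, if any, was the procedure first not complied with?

None — every step was satisfied

(1) due by 2000-03-21 + 30 days = 2000-04-20; completed 2000-03-22, before the deadline.
(2) due by 2000-03-22 + 37 days = 2000-04-28; 2000-04-26 is within that limit.
(3) due by 2000-04-26 + 5 days = 2000-05-01; 2000-04-30 is within that limit.
(4) the permitted window runs from 2000-05-24 + 8 = 2000-06-01 to 2000-05-24 + 23 = 2000-06-16; 2000-06-15 falls inside that range.
(5) the permitted window runs from 2000-07-18 + 7 = 2000-07-25 to 2000-07-18 + 39 = 2000-08-26; done 2000-07-26 — within the window.
(6) the permitted window runs from 2000-08-13 + 16 = 2000-08-29 to 2000-08-13 + 30 = 2000-09-12; done 2000-09-11, which is between those dates.
(7) permitted from 2000-09-11 + 14 days = 2000-09-25 onward; done 2000-09-26 — permitted.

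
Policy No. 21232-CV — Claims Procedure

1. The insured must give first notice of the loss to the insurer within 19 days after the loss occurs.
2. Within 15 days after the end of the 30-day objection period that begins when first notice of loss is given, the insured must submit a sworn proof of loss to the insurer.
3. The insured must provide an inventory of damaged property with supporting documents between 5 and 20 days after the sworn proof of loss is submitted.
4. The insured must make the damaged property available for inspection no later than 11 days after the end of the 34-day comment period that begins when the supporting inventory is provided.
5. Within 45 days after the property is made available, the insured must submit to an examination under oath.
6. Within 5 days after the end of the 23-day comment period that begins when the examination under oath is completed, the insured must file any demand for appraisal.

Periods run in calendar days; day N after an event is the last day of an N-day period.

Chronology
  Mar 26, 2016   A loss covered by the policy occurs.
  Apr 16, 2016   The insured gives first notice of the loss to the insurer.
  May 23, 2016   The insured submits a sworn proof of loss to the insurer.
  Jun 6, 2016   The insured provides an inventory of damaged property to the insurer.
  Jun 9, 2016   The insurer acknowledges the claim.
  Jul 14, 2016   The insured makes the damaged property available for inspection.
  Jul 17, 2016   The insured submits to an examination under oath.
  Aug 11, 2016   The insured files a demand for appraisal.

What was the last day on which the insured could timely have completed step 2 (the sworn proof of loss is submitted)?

First notice of loss is given on Apr 16, 2016; the 30-day objection period therefore ends May 16, 2016, and step 2 runs from that date. 15 days after May 16, 2016 is May 31, 2016.

May 31, 2016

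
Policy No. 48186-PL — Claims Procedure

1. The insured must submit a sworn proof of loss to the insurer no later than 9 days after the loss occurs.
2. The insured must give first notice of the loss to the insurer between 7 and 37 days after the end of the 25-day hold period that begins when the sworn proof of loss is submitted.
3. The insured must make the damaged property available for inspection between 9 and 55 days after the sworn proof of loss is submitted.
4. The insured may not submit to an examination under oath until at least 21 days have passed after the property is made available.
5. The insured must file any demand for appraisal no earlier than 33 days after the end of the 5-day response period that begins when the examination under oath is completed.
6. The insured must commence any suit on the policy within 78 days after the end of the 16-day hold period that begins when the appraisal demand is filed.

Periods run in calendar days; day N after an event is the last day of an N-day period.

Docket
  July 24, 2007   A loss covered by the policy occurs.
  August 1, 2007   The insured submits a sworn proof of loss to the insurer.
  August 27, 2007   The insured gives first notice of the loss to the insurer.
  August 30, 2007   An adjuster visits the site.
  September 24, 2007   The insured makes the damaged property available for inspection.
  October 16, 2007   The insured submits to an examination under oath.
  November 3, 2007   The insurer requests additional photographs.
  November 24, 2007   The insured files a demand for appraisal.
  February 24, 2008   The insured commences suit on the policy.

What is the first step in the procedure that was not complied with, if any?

Step 2

Step 1 — counting 9 days from July 24, 2007 (when the loss occurs) gives a deadline of August 2, 2007; completed August 1, 2007, before the deadline.
Step 2 — 7 and 37 days from August 26, 2007 (end of the 25-day hold period, which began when the sworn proof of loss is submitted on August 1, 2007) are September 2, 2007 and October 2, 2007 respectively; done August 27, 2007 — 6 days before the window opened.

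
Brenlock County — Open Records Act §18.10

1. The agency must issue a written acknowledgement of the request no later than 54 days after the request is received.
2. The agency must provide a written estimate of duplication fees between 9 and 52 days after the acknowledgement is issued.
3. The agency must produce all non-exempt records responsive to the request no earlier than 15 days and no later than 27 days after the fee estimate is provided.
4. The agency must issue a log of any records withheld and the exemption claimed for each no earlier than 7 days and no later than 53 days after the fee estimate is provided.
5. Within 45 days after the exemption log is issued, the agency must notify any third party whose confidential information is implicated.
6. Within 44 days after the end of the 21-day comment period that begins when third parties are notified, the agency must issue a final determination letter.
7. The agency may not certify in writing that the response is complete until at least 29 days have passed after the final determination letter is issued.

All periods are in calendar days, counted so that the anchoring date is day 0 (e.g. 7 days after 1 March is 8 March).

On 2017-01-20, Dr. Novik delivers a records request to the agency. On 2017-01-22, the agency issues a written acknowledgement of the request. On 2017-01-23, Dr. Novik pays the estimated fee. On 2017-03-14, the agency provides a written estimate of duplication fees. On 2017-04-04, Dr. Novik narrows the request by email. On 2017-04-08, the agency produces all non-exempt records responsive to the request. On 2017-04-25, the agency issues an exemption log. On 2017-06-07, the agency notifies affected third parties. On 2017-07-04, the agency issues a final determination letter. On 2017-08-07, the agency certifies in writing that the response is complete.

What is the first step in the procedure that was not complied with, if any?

Step 1: 54 days after 2017-01-20 (when the request is received) is 2017-03-15; completed 2017-01-22, before the deadline.
Step 2: the window is 9–52 days after 2017-01-22 (when the acknowledgement is issued), so 2017-01-31 through 2017-03-15; done 2017-03-14, which is between those dates.
Step 3: the window is 15–27 days after 2017-03-14 (when the fee estimate is provided), so 2017-03-29 through 2017-04-10; done 2017-04-08 — within the window.
Step 4: the window is 7–53 days after 2017-03-14 (when the fee estimate is provided), so 2017-03-21 through 2017-05-06; 2017-04-25 falls inside that range.
Step 5: 45 days after 2017-04-25 (when the exemption log is issued) is 2017-06-09; done 2017-06-07 — timely.
Step 6: 44 days after 2017-06-28 (end of the 21-day comment period, which began when third parties are notified on 2017-06-07) is 2017-08-11; 2017-07-04 is within that limit.
Step 7: the earliest permitted date is 29 days after 2017-07-04 (when the final determination letter is issued), i.e. 2017-08-02; done 2017-08-07 — permitted.

None — every step was satisfied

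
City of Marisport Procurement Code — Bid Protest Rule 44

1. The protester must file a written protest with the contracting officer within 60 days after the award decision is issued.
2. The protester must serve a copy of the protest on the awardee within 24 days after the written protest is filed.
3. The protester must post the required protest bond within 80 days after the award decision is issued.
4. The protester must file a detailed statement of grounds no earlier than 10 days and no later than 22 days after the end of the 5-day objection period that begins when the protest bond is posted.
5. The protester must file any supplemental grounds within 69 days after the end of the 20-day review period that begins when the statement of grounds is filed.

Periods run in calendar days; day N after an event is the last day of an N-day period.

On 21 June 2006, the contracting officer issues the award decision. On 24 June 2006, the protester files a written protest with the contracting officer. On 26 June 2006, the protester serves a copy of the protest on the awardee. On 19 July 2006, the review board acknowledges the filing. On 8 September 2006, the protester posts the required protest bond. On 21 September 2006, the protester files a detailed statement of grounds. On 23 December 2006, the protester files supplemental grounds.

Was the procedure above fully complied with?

No

(1) due by 21 June 2006 + 60 days = 20 August 2006; completed 24 June 2006, before the deadline.
(2) due by 24 June 2006 + 24 days = 18 July 2006; completed 26 June 2006, before the deadline.
(3) due by 21 June 2006 + 80 days = 9 September 2006; 8 September 2006 is within that limit.
(4) the permitted window runs from 13 September 2006 + 10 = 23 September 2006 to 13 September 2006 + 22 = 5 October 2006; done 21 September 2006 — 2 days before the window opened.
The analysis stops there.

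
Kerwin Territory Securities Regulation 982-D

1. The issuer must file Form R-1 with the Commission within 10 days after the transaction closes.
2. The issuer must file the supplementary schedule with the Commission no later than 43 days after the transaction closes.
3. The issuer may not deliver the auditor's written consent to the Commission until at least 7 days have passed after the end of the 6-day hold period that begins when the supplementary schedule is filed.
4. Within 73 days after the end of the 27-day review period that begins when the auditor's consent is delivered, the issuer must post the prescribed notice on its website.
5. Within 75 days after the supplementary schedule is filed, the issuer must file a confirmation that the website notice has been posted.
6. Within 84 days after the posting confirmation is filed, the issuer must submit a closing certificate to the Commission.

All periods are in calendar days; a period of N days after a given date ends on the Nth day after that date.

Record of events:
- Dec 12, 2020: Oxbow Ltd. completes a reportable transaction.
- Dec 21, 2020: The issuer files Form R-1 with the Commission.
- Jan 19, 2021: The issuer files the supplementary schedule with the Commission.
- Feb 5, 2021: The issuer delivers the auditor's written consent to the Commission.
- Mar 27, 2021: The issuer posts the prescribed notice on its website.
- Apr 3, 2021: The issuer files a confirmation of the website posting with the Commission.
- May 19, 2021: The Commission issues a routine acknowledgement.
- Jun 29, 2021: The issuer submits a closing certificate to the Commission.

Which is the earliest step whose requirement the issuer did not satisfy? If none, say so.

Step 1: 10 days after Dec 12, 2020 (when the transaction closes) is Dec 22, 2020; completed Dec 21, 2020, before the deadline.
Step 2: 43 days after Dec 12, 2020 (when the transaction closes) is Jan 24, 2021; done Jan 19, 2021 — timely.
Step 3: the earliest permitted date is 7 days after Jan 25, 2021 (end of the 6-day hold period, which began when the supplementary schedule is filed on Jan 19, 2021), i.e. Feb 1, 2021; done Feb 5, 2021, after the minimum wait.
Step 4: 73 days after Mar 4, 2021 (end of the 27-day review period, which began when the auditor's consent is delivered on Feb 5, 2021) is May 16, 2021; Mar 27, 2021 is within that limit.
Step 5: 75 days after Jan 19, 2021 (when the supplementary schedule is filed) is Apr 4, 2021; Apr 3, 2021 is within that limit.
Step 6: 84 days after Apr 3, 2021 (when the posting confirmation is filed) is Jun 26, 2021; done Jun 29, 2021 — 3 days late.
The analysis stops there.

Step 6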